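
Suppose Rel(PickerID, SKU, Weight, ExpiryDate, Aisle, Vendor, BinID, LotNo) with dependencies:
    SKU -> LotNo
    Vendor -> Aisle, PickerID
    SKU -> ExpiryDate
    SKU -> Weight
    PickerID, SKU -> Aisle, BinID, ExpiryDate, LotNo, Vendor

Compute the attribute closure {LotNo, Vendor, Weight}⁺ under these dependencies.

Start with {LotNo, Vendor, Weight}.
Vendor -> Aisle, PickerID applies; add {Aisle, PickerID} → now {Aisle, LotNo, PickerID, Vendor, Weight}.
No further FD applies.

{Aisle, LotNo, PickerID, Vendor, Weight}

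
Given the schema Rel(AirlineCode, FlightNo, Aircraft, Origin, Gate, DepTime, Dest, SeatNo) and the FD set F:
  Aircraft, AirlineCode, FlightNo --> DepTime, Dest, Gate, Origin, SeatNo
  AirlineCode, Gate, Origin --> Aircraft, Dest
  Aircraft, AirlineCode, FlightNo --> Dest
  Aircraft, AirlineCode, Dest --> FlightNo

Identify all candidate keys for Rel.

{AirlineCode} never appears on the right of any FD, so every key must include it.
{Aircraft, AirlineCode, Dest}⁺ = {Aircraft, AirlineCode, DepTime, Dest, FlightNo, Gate, Origin, SeatNo} — all of the relation — so {Aircraft, AirlineCode, Dest} is a candidate key.
{Aircraft, AirlineCode, FlightNo}⁺ = {Aircraft, AirlineCode, DepTime, Dest, FlightNo, Gate, Origin, SeatNo} — all of the relation — so {Aircraft, AirlineCode, FlightNo} is a candidate key.
{AirlineCode, Gate, Origin}⁺ = {Aircraft, AirlineCode, DepTime, Dest, FlightNo, Gate, Origin, SeatNo} — all of the relation — so {AirlineCode, Gate, Origin} is a candidate key.
No proper subset of any of these is a key, and no other minimal superkey exists.

{Aircraft, AirlineCode, Dest}, {Aircraft, AirlineCode, FlightNo}, {AirlineCode, Gate, Origin}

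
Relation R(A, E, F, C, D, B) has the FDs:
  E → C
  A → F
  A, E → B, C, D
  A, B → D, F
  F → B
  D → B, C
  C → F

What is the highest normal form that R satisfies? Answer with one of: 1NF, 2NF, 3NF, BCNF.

Candidate key: {A, E}. Prime attributes: {A, E}.
E → C breaks BCNF: {E}⁺ = {B, C, E, F}, so {E} is not a superkey.
E → C determines the non-prime attribute {C} from a non-superkey — 3NF is violated.
{A} is a proper subset of the key {A, E}, and {A}⁺ contains the non-prime attributes {B, C, D, F} — a partial dependency, so 2NF is violated.

1NF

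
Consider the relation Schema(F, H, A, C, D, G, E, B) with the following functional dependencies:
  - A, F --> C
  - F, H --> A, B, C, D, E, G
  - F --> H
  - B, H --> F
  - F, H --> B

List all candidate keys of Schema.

{B, H}, {F}

{F}⁺ = {A, B, C, D, E, F, G, H}, which is every attribute, so {F} is a candidate key.
{B, H}⁺ = {A, B, C, D, E, F, G, H}, which is every attribute, so {B, H} is a candidate key.
Any other superkey properly contains one of these, so there are no further candidate keys.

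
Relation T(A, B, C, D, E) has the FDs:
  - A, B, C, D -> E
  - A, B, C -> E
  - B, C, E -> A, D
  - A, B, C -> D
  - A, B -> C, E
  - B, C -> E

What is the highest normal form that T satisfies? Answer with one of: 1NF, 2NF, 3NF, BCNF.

Candidate keys: {A, B}, {B, C}. Prime attributes: {A, B, C}.
Every FD has a superkey on the left, so the relation is in BCNF.

BCNF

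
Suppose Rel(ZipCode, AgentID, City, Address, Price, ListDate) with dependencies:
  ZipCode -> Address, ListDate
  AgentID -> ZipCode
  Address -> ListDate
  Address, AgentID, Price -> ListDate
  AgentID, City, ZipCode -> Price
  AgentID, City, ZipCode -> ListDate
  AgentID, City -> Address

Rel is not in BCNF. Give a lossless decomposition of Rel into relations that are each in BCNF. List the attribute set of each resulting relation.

{Address, ListDate}; {Address, ZipCode}; {AgentID, City, Price}; {AgentID, ZipCode}

Candidate key of the original relation: {AgentID, City}.
{Address, AgentID, City, ListDate, Price, ZipCode}: {ZipCode} determines {Address, ListDate, ZipCode} here but is not a superkey — split on ZipCode -> Address, ListDate, giving {Address, ListDate, ZipCode} and {AgentID, City, Price, ZipCode}.
{Address, ListDate, ZipCode}: {Address} determines {Address, ListDate} here but is not a superkey — split on Address -> ListDate, giving {Address, ListDate} and {Address, ZipCode}.
{Address, ListDate} is in BCNF.
{Address, ZipCode} is in BCNF.
{AgentID, City, Price, ZipCode}: {AgentID} determines {AgentID, ZipCode} here but is not a superkey — split on AgentID -> ZipCode, giving {AgentID, ZipCode} and {AgentID, City, Price}.
{AgentID, ZipCode} is in BCNF.
{AgentID, City, Price} is in BCNF.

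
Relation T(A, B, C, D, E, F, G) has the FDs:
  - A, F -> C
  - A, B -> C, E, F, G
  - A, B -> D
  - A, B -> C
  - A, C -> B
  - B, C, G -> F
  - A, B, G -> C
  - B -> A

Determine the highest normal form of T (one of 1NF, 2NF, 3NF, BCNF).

Candidate keys: {A, C}, {A, F}, {B}. Prime attributes: {A, B, C, F}.
The left-hand side of every FD is a superkey, so BCNF is satisfied.

BCNF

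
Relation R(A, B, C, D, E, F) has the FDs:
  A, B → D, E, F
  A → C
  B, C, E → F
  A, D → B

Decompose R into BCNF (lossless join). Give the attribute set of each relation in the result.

Candidate keys of the original relation: {A, B}, {A, D}.
{A, B, C, D, E, F}: {A} determines {A, C} here but is not a superkey — split on A → C, giving {A, C} and {A, B, D, E, F}.
{A, C}: every determinant is a superkey — BCNF.
{A, B, D, E, F}: every determinant is a superkey — BCNF.

{A, B, D, E, F}; {A, C}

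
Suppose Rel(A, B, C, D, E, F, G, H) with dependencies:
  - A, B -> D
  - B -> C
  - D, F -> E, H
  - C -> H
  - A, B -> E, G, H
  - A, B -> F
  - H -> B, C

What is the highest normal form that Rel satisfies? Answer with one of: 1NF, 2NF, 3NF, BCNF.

Candidate keys: {A, B}, {A, C}, {A, D, F}, {A, H}. Prime attributes: {A, B, C, D, F, H}.
B -> C: {B}⁺ = {B, C, H}, which is not all of the attributes, so the left side is not a superkey — BCNF is violated.
D, F -> E, H has non-prime {E} on the right and a non-superkey on the left, so 3NF fails.
Since {D, F} ⊂ {A, D, F} and {D, F}⁺ ⊇ {E} with {E} non-prime, there is a partial dependency; 2NF fails.

1NF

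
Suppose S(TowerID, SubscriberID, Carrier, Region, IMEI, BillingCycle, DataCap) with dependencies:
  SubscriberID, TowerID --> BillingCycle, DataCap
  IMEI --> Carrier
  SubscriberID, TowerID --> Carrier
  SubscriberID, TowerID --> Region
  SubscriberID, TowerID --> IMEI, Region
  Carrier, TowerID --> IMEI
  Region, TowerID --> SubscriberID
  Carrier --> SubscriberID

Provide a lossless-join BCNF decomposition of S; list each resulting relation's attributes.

Candidate keys of the original relation: {Carrier, TowerID}, {IMEI, TowerID}, {Region, TowerID}, {SubscriberID, TowerID}.
{BillingCycle, Carrier, DataCap, IMEI, Region, SubscriberID, TowerID}: {IMEI} determines {Carrier, IMEI, SubscriberID} here but is not a superkey — split on IMEI --> Carrier, SubscriberID, giving {Carrier, IMEI, SubscriberID} and {BillingCycle, DataCap, IMEI, Region, TowerID}.
{Carrier, IMEI, SubscriberID}: {Carrier} determines {Carrier, SubscriberID} here but is not a superkey — split on Carrier --> SubscriberID, giving {Carrier, SubscriberID} and {Carrier, IMEI}.
{Carrier, SubscriberID} is in BCNF.
{Carrier, IMEI} is in BCNF.
{BillingCycle, DataCap, IMEI, Region, TowerID} is in BCNF.

{BillingCycle, DataCap, IMEI, Region, TowerID}; {Carrier, IMEI}; {Carrier, SubscriberID}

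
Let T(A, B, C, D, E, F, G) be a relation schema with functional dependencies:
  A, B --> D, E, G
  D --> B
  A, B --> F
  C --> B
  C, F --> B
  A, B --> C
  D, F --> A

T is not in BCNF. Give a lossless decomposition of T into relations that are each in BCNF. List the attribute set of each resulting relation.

{A, C, D, E, F, G}; {B, D}

Candidate keys of the original relation: {A, B}, {A, C}, {A, D}, {D, F}.
Within {A, B, C, D, E, F, G}: {D}⁺ ∩ {A, B, C, D, E, F, G} = {B, D}, not the whole set, so D --> B violates BCNF; decompose into {B, D} and {A, C, D, E, F, G}.
{B, D} has no BCNF violation.
{A, C, D, E, F, G} has no BCNF violation.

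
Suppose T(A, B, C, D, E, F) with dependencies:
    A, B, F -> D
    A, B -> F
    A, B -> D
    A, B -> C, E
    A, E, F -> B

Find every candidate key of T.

{A, B}, {A, E, F}

{A} never appears on the right of any FD, so every key must include it.
{A, B}⁺ = {A, B, C, D, E, F} — all of the relation — so {A, B} is a candidate key.
{A, E, F}⁺ = {A, B, C, D, E, F} — all of the relation — so {A, E, F} is a candidate key.
Any other superkey properly contains one of these, so there are no further candidate keys.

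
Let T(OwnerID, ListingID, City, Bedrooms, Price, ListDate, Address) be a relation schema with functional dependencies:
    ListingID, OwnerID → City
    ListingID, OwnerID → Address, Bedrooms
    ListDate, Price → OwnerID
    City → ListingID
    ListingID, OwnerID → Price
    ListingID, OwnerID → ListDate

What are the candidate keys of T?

{City, OwnerID}⁺ = {Address, Bedrooms, City, ListDate, ListingID, OwnerID, Price} — all of the relation — so {City, OwnerID} is a candidate key.
{ListingID, OwnerID}⁺ = {Address, Bedrooms, City, ListDate, ListingID, OwnerID, Price} — all of the relation — so {ListingID, OwnerID} is a candidate key.
{City, ListDate, Price}⁺ = {Address, Bedrooms, City, ListDate, ListingID, OwnerID, Price} — all of the relation — so {City, ListDate, Price} is a candidate key.
{ListDate, ListingID, Price}⁺ = {Address, Bedrooms, City, ListDate, ListingID, OwnerID, Price} — all of the relation — so {ListDate, ListingID, Price} is a candidate key.
No proper subset of any of these is a key, and no other minimal superkey exists.

{City, ListDate, Price}, {City, OwnerID}, {ListDate, ListingID, Price}, {ListingID, OwnerID}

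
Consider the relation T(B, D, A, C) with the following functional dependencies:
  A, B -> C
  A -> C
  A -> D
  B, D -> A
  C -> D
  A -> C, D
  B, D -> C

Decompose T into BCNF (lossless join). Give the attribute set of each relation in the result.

Candidate keys of the original relation: {A, B}, {B, C}, {B, D}.
In {A, B, C, D}, {A} is not a superkey ({A}⁺ restricted to this set is {A, C, D}), so split on A -> C, D into {A, C, D} and {A, B}.
In {A, C, D}, {C} is not a superkey ({C}⁺ restricted to this set is {C, D}), so split on C -> D into {C, D} and {A, C}.
{C, D} has no BCNF violation.
{A, C} has no BCNF violation.
{A, B} has no BCNF violation.

{A, B}; {A, C}; {C, D}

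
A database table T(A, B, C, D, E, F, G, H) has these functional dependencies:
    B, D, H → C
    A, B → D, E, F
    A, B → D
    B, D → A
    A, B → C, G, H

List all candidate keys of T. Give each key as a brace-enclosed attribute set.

Attributes never on any right-hand side: {B} — every candidate key must contain it.
{A, B}⁺ = {A, B, C, D, E, F, G, H} — all of the relation — so {A, B} is a candidate key.
{B, D}⁺ = {A, B, C, D, E, F, G, H} — all of the relation — so {B, D} is a candidate key.
These are minimal and exhaustive — every other superkey contains one of them.

{A, B}, {B, D}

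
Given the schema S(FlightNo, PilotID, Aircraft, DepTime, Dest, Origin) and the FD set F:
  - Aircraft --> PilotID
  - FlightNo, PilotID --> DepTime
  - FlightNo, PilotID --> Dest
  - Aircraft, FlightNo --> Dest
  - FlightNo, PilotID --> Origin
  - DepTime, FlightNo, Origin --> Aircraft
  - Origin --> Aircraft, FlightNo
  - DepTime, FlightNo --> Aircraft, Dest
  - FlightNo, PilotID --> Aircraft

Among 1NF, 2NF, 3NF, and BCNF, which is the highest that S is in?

Candidate keys: {Aircraft, FlightNo}, {DepTime, FlightNo}, {FlightNo, PilotID}, {Origin}. Prime attributes: {Aircraft, DepTime, FlightNo, Origin, PilotID}.
For Aircraft --> PilotID we have {Aircraft}⁺ = {Aircraft, PilotID}; {Aircraft} is not a superkey, so BCNF fails.
Since {PilotID} ⊆ prime attributes and every other non-superkey FD also has a prime right side, the schema is in 3NF.

3NF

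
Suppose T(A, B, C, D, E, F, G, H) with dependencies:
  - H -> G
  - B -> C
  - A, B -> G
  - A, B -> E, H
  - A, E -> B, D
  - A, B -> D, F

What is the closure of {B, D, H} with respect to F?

Start with {B, D, H}.
H -> G applies; add {G} → now {B, D, G, H}.
B -> C applies; add {C} → now {B, C, D, G, H}.
No further FD applies.

{B, C, D, G, H}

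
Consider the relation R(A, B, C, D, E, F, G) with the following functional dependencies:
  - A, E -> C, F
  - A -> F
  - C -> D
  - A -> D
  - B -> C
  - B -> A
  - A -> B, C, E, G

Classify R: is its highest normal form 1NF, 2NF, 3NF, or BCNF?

2NF

Candidate keys: {A}, {B}. Prime attributes: {A, B}.
For C -> D we have {C}⁺ = {C, D}; {C} is not a superkey, so BCNF fails.
Because {D} is non-prime and the left side of C -> D is not a superkey, the relation is not in 3NF.
With only single-attribute keys there can be no partial dependency, so 2NF holds.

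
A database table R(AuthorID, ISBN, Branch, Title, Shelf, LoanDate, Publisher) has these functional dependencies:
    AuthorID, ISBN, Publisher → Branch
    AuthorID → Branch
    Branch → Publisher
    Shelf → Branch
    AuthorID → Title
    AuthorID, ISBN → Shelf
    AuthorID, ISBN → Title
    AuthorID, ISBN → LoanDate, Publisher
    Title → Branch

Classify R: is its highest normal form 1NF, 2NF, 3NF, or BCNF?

1NF

Candidate key: {AuthorID, ISBN}. Prime attributes: {AuthorID, ISBN}.
AuthorID → Branch: {AuthorID}⁺ = {AuthorID, Branch, Publisher, Title}, which is not all of the attributes, so the left side is not a superkey — BCNF is violated.
Because {Branch} is non-prime and the left side of AuthorID → Branch is not a superkey, the relation is not in 3NF.
The proper key subset {AuthorID} of {AuthorID, ISBN} determines non-prime {Branch, Publisher, Title}, so the relation is not even in 2NF.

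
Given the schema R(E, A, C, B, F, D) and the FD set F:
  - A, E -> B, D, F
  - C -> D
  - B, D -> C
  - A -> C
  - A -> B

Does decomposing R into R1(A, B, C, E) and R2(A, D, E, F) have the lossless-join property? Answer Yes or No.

Yes

R1 ∩ R2 = {A, E}; its closure under F is {A, B, C, D, E, F}.
This includes all of R1, so the common attributes are a superkey of R1 — the join is lossless.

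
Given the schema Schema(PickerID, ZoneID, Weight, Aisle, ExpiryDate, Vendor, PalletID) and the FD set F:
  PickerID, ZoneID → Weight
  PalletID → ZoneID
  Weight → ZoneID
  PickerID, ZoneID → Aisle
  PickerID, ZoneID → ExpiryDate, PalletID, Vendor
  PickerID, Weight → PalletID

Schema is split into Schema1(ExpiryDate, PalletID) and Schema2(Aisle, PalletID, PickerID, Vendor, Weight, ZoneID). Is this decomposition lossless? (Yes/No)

No

Common attributes: {PalletID}; their closure is {PalletID, ZoneID}.
The closure covers neither Schema1 nor Schema2 entirely; the join is not lossless.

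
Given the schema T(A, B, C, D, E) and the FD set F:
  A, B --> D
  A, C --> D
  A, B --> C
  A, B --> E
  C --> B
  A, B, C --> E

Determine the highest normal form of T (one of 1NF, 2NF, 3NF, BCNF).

3NF

Candidate keys: {A, B}, {A, C}. Prime attributes: {A, B, C}.
C --> B: {C}⁺ = {B, C}, which is not all of the attributes, so the left side is not a superkey — BCNF is violated.
Since {B} ⊆ prime attributes and every other non-superkey FD also has a prime right side, the schema is in 3NF.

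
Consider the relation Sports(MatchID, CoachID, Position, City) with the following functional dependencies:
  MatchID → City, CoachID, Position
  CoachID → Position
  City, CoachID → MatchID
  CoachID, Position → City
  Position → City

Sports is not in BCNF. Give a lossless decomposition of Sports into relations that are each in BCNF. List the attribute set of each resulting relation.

Candidate keys of the original relation: {CoachID}, {MatchID}.
In {City, CoachID, MatchID, Position}, {Position} is not a superkey ({Position}⁺ restricted to this set is {City, Position}), so split on Position → City into {City, Position} and {CoachID, MatchID, Position}.
{City, Position} has no BCNF violation.
{CoachID, MatchID, Position} has no BCNF violation.

{City, Position}; {CoachID, MatchID, Position}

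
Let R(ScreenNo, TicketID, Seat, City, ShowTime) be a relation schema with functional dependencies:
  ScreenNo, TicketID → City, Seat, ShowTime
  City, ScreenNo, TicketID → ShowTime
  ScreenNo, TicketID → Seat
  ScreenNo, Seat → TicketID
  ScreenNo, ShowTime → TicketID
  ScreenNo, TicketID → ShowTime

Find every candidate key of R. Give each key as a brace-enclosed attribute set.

{ScreenNo, Seat}, {ScreenNo, ShowTime}, {ScreenNo, TicketID}

No FD produces {ScreenNo}, so it must be in every candidate key.
{ScreenNo, Seat} is a candidate key since {ScreenNo, Seat}⁺ = {City, ScreenNo, Seat, ShowTime, TicketID} covers every attribute.
{ScreenNo, ShowTime} is a candidate key since {ScreenNo, ShowTime}⁺ = {City, ScreenNo, Seat, ShowTime, TicketID} covers every attribute.
{ScreenNo, TicketID} is a candidate key since {ScreenNo, TicketID}⁺ = {City, ScreenNo, Seat, ShowTime, TicketID} covers every attribute.
No proper subset of any of these is a key, and no other minimal superkey exists.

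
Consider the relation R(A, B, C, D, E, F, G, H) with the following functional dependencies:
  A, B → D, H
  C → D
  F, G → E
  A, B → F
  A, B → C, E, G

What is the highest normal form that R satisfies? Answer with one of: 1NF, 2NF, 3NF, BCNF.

2NF

Candidate key: {A, B}. Prime attributes: {A, B}.
For C → D we have {C}⁺ = {C, D}; {C} is not a superkey, so BCNF fails.
C → D determines the non-prime attribute {D} from a non-superkey — 3NF is violated.
Checking every proper subset of each key, none determines a non-prime attribute — 2NF is satisfied.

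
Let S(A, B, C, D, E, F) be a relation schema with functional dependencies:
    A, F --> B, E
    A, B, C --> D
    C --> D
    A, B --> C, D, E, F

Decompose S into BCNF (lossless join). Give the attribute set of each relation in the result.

Candidate keys of the original relation: {A, B}, {A, F}.
{A, B, C, D, E, F}: {C} determines {C, D} here but is not a superkey — split on C --> D, giving {C, D} and {A, B, C, E, F}.
{C, D} has no BCNF violation.
{A, B, C, E, F} has no BCNF violation.

{A, B, C, E, F}; {C, D}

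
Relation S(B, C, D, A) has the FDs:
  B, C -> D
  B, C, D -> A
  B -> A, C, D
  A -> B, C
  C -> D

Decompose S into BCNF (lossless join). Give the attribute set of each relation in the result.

Candidate keys of the original relation: {A}, {B}.
Within {A, B, C, D}: {C}⁺ ∩ {A, B, C, D} = {C, D}, not the whole set, so C -> D violates BCNF; decompose into {C, D} and {A, B, C}.
{C, D} is in BCNF.
{A, B, C} is in BCNF.

{A, B, C}; {C, D}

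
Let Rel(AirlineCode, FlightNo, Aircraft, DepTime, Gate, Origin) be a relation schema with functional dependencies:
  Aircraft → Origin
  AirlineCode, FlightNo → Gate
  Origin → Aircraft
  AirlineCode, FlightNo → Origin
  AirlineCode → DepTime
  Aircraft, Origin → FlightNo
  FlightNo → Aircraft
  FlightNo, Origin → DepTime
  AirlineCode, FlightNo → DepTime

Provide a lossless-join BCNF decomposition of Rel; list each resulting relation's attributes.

Candidate keys of the original relation: {Aircraft, AirlineCode}, {AirlineCode, FlightNo}, {AirlineCode, Origin}.
In {Aircraft, AirlineCode, DepTime, FlightNo, Gate, Origin}, {Aircraft} is not a superkey ({Aircraft}⁺ restricted to this set is {Aircraft, DepTime, FlightNo, Origin}), so split on Aircraft → DepTime, FlightNo, Origin into {Aircraft, DepTime, FlightNo, Origin} and {Aircraft, AirlineCode, Gate}.
{Aircraft, DepTime, FlightNo, Origin}: every determinant is a superkey — BCNF.
{Aircraft, AirlineCode, Gate}: every determinant is a superkey — BCNF.

{Aircraft, AirlineCode, Gate}; {Aircraft, DepTime, FlightNo, Origin}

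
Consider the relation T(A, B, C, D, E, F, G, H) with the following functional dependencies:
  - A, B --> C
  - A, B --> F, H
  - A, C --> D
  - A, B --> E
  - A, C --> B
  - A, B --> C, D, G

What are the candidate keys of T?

{A, B}, {A, C}

No FD produces {A}, so it must be in every candidate key.
{A, B}⁺ = {A, B, C, D, E, F, G, H}, which is every attribute, so {A, B} is a candidate key.
{A, C}⁺ = {A, B, C, D, E, F, G, H}, which is every attribute, so {A, C} is a candidate key.
These are minimal and exhaustive — every other superkey contains one of them.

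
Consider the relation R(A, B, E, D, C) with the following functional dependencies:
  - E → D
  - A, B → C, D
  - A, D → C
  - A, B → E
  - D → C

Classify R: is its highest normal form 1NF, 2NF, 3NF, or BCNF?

Candidate key: {A, B}. Prime attributes: {A, B}.
E → D: {E}⁺ = {C, D, E}, which is not all of the attributes, so the left side is not a superkey — BCNF is violated.
E → D determines the non-prime attribute {D} from a non-superkey — 3NF is violated.
No proper subset of a key has a non-prime attribute in its closure, so there is no partial dependency; 2NF holds.

2NF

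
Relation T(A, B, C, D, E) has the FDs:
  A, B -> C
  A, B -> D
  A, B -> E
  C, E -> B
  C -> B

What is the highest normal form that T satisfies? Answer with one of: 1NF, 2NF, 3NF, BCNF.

3NF

Candidate keys: {A, B}, {A, C}. Prime attributes: {A, B, C}.
C, E -> B: {C, E}⁺ = {B, C, E}, which is not all of the attributes, so the left side is not a superkey — BCNF is violated.
But every attribute on its right side ({B}) is prime, and the same holds for every other non-superkey FD, so 3NF still holds.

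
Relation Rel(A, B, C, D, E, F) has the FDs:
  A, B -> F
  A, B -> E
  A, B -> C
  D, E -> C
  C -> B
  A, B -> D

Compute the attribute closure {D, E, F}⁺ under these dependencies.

{B, C, D, E, F}

Start with {D, E, F}.
D, E -> C applies; add {C} → now {C, D, E, F}.
C -> B applies; add {B} → now {B, C, D, E, F}.
No further FD applies.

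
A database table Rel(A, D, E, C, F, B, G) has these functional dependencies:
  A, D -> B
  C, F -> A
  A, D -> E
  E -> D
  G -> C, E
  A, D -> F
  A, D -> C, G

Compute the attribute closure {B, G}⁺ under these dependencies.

Start with {B, G}.
G -> C, E applies; add {C, E} → now {B, C, E, G}.
E -> D applies; add {D} → now {B, C, D, E, G}.
No further FD applies.

{B, C, D, E, G}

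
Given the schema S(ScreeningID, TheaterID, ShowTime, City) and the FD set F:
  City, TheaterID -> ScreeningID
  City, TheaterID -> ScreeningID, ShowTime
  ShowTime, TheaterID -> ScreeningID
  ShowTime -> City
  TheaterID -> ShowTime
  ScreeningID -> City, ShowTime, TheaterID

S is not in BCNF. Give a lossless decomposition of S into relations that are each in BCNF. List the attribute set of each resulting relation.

{City, ShowTime}; {ScreeningID, ShowTime, TheaterID}

Candidate keys of the original relation: {ScreeningID}, {TheaterID}.
Within {City, ScreeningID, ShowTime, TheaterID}: {ShowTime}⁺ ∩ {City, ScreeningID, ShowTime, TheaterID} = {City, ShowTime}, not the whole set, so ShowTime -> City violates BCNF; decompose into {City, ShowTime} and {ScreeningID, ShowTime, TheaterID}.
{City, ShowTime}: every determinant is a superkey — BCNF.
{ScreeningID, ShowTime, TheaterID}: every determinant is a superkey — BCNF.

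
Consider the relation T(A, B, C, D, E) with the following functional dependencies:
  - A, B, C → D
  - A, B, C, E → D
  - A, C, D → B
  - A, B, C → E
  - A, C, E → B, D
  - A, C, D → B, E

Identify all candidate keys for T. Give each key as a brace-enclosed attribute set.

{A, B, C}, {A, C, D}, {A, C, E}

{A, C} never appear on the right of any FD, so every key must include all of them.
{A, B, C} is a candidate key since {A, B, C}⁺ = {A, B, C, D, E} covers every attribute.
{A, C, D} is a candidate key since {A, C, D}⁺ = {A, B, C, D, E} covers every attribute.
{A, C, E} is a candidate key since {A, C, E}⁺ = {A, B, C, D, E} covers every attribute.
No proper subset of any of these is a key, and no other minimal superkey exists.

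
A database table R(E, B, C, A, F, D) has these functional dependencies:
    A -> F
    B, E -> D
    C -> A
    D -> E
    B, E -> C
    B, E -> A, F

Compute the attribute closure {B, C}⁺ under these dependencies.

Start with {B, C}.
C -> A applies; add {A} → now {A, B, C}.
A -> F applies; add {F} → now {A, B, C, F}.
No further FD applies.

{A, B, C, F}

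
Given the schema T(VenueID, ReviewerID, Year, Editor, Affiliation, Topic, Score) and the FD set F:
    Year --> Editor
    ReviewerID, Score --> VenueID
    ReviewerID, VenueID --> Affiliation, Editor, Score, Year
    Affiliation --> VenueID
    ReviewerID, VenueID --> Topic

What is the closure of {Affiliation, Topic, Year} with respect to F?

{Affiliation, Editor, Topic, VenueID, Year}

Start with {Affiliation, Topic, Year}.
Year --> Editor applies; add {Editor} → now {Affiliation, Editor, Topic, Year}.
Affiliation --> VenueID applies; add {VenueID} → now {Affiliation, Editor, Topic, VenueID, Year}.
No further FD applies.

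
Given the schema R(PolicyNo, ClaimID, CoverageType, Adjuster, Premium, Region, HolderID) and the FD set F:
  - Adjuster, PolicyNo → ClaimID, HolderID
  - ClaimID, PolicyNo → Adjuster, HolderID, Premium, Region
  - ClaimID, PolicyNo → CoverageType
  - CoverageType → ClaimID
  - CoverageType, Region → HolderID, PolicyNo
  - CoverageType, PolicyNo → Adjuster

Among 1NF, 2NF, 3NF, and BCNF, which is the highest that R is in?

3NF

Candidate keys: {Adjuster, PolicyNo}, {ClaimID, PolicyNo}, {CoverageType, PolicyNo}, {CoverageType, Region}. Prime attributes: {Adjuster, ClaimID, CoverageType, PolicyNo, Region}.
CoverageType → ClaimID: {CoverageType}⁺ = {ClaimID, CoverageType}, which is not all of the attributes, so the left side is not a superkey — BCNF is violated.
Its right-hand attributes {ClaimID} are all prime, as are those of every other non-superkey FD — the relation is in 3NF.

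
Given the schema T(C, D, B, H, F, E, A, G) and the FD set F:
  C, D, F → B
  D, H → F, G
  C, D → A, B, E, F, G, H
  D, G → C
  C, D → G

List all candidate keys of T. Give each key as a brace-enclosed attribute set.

{C, D}, {D, G}, {D, H}

Attributes never on any right-hand side: {D} — every candidate key must contain it.
{C, D}⁺ = {A, B, C, D, E, F, G, H} — all of the relation — so {C, D} is a candidate key.
{D, G}⁺ = {A, B, C, D, E, F, G, H} — all of the relation — so {D, G} is a candidate key.
{D, H}⁺ = {A, B, C, D, E, F, G, H} — all of the relation — so {D, H} is a candidate key.
Any other superkey properly contains one of these, so there are no further candidate keys.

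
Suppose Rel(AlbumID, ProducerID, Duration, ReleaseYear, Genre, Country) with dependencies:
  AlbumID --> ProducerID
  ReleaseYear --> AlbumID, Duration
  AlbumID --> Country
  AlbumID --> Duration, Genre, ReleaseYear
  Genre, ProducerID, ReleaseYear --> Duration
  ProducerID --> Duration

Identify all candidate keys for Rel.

{AlbumID} is a candidate key since {AlbumID}⁺ = {AlbumID, Country, Duration, Genre, ProducerID, ReleaseYear} covers every attribute.
{ReleaseYear} is a candidate key since {ReleaseYear}⁺ = {AlbumID, Country, Duration, Genre, ProducerID, ReleaseYear} covers every attribute.
These are minimal and exhaustive — every other superkey contains one of them.

{AlbumID}, {ReleaseYear}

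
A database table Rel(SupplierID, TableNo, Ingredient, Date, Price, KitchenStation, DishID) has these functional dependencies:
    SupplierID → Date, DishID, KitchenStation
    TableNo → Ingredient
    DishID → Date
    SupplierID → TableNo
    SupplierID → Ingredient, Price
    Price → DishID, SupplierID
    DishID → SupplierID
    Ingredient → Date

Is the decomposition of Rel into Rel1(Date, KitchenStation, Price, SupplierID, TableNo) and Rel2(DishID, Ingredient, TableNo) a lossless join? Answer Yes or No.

The shared attributes are {TableNo} and {TableNo}⁺ = {Date, Ingredient, TableNo}.
Neither Rel1 nor Rel2 is contained in that closure, so the decomposition is lossy.

No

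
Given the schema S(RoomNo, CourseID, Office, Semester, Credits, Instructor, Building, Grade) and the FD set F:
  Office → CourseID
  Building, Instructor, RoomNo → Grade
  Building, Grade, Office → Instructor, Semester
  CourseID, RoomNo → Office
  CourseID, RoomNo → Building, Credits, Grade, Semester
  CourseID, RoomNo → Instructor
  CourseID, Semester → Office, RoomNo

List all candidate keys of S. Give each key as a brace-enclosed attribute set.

{Building, Grade, Office}, {CourseID, RoomNo}, {CourseID, Semester}, {Office, RoomNo}, {Office, Semester}

{CourseID, RoomNo}⁺ = {Building, CourseID, Credits, Grade, Instructor, Office, RoomNo, Semester}, which is every attribute, so {CourseID, RoomNo} is a candidate key.
{CourseID, Semester}⁺ = {Building, CourseID, Credits, Grade, Instructor, Office, RoomNo, Semester}, which is every attribute, so {CourseID, Semester} is a candidate key.
{Office, RoomNo}⁺ = {Building, CourseID, Credits, Grade, Instructor, Office, RoomNo, Semester}, which is every attribute, so {Office, RoomNo} is a candidate key.
{Office, Semester}⁺ = {Building, CourseID, Credits, Grade, Instructor, Office, RoomNo, Semester}, which is every attribute, so {Office, Semester} is a candidate key.
{Building, Grade, Office}⁺ = {Building, CourseID, Credits, Grade, Instructor, Office, RoomNo, Semester}, which is every attribute, so {Building, Grade, Office} is a candidate key.
No proper subset of any of these is a key, and no other minimal superkey exists.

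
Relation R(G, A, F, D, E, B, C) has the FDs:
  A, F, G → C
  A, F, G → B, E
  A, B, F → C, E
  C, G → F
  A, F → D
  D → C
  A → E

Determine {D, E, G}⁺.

{C, D, E, F, G}

Start with {D, E, G}.
D → C applies; add {C} → now {C, D, E, G}.
C, G → F applies; add {F} → now {C, D, E, F, G}.
No further FD applies.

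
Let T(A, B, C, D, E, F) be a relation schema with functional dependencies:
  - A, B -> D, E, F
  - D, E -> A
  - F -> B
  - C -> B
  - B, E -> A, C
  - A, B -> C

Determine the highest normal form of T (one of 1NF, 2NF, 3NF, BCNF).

Candidate keys: {A, B}, {A, C}, {A, F}, {B, E}, {C, E}, {E, F}. Prime attributes: {A, B, C, E, F}.
For D, E -> A we have {D, E}⁺ = {A, D, E}; {D, E} is not a superkey, so BCNF fails.
But every attribute on its right side ({A}) is prime, and the same holds for every other non-superkey FD, so 3NF still holds.

3NF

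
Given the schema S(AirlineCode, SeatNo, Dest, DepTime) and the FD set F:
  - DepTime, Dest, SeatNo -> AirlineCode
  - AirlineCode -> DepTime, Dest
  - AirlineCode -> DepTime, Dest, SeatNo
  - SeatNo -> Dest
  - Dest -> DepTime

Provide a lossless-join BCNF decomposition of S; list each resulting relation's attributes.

{AirlineCode, Dest, SeatNo}; {DepTime, Dest}

Candidate keys of the original relation: {AirlineCode}, {SeatNo}.
Within {AirlineCode, DepTime, Dest, SeatNo}: {Dest}⁺ ∩ {AirlineCode, DepTime, Dest, SeatNo} = {DepTime, Dest}, not the whole set, so Dest -> DepTime violates BCNF; decompose into {DepTime, Dest} and {AirlineCode, Dest, SeatNo}.
{DepTime, Dest}: every determinant is a superkey — BCNF.
{AirlineCode, Dest, SeatNo}: every determinant is a superkey — BCNF.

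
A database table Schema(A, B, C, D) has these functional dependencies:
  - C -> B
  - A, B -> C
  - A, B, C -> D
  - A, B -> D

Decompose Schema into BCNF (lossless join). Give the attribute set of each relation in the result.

{A, C, D}; {B, C}

Candidate keys of the original relation: {A, B}, {A, C}.
{A, B, C, D}: {C} determines {B, C} here but is not a superkey — split on C -> B, giving {B, C} and {A, C, D}.
{B, C}: every determinant is a superkey — BCNF.
{A, C, D}: every determinant is a superkey — BCNF.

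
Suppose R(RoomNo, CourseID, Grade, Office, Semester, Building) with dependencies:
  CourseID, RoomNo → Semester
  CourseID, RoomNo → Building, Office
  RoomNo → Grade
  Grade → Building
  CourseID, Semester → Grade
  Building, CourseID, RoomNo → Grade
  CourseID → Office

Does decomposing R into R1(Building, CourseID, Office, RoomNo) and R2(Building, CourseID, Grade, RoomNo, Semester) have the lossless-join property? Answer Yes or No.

The shared attributes are {Building, CourseID, RoomNo} and {Building, CourseID, RoomNo}⁺ = {Building, CourseID, Grade, Office, RoomNo, Semester}.
R1 is contained in that closure, so R1 ∩ R2 → R1 holds and the join is lossless.

Yes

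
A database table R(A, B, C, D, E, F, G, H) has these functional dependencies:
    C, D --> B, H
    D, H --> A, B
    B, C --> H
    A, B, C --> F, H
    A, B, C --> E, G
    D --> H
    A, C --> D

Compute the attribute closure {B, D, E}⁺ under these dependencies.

{A, B, D, E, H}

Start with {B, D, E}.
D --> H applies; add {H} → now {B, D, E, H}.
D, H --> A, B applies; add {A} → now {A, B, D, E, H}.
No further FD applies.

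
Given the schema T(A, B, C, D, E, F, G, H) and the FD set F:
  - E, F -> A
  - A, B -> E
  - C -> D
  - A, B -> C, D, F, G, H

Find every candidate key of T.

{B} never appears on the right of any FD, so every key must include it.
{A, B}⁺ = {A, B, C, D, E, F, G, H} — all of the relation — so {A, B} is a candidate key.
{B, E, F}⁺ = {A, B, C, D, E, F, G, H} — all of the relation — so {B, E, F} is a candidate key.
These are minimal and exhaustive — every other superkey contains one of them.

{A, B}, {B, E, F}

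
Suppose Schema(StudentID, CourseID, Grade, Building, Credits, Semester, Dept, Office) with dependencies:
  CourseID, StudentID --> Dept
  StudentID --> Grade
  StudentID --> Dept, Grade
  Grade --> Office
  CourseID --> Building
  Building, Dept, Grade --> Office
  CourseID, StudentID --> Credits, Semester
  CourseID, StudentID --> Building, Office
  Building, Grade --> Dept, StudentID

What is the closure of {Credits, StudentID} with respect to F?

Start with {Credits, StudentID}.
StudentID --> Grade applies; add {Grade} → now {Credits, Grade, StudentID}.
StudentID --> Dept, Grade applies; add {Dept} → now {Credits, Dept, Grade, StudentID}.
Grade --> Office applies; add {Office} → now {Credits, Dept, Grade, Office, StudentID}.
No further FD applies.

{Credits, Dept, Grade, Office, StudentID}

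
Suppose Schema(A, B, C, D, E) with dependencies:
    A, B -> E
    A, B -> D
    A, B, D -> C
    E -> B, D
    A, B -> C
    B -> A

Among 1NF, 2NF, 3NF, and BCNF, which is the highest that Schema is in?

BCNF

Candidate keys: {B}, {E}. Prime attributes: {B, E}.
The left-hand side of every FD is a superkey, so BCNF is satisfied.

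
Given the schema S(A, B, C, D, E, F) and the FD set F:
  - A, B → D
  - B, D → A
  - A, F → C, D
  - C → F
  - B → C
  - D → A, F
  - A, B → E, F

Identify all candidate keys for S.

{A, B}, {B, D}

No FD produces {B}, so it must be in every candidate key.
{A, B} is a candidate key since {A, B}⁺ = {A, B, C, D, E, F} covers every attribute.
{B, D} is a candidate key since {B, D}⁺ = {A, B, C, D, E, F} covers every attribute.
No proper subset of any of these is a key, and no other minimal superkey exists.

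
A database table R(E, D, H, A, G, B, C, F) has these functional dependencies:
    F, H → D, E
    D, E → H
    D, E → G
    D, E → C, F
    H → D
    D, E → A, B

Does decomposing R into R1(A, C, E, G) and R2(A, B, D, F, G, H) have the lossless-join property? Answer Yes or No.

Common attributes: {A, G}; their closure is {A, G}.
The closure covers neither R1 nor R2 entirely; the join is not lossless.

No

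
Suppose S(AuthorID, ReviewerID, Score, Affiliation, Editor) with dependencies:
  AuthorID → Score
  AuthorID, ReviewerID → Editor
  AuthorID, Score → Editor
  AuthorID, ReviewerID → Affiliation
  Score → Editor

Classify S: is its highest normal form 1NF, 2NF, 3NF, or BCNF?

Candidate key: {AuthorID, ReviewerID}. Prime attributes: {AuthorID, ReviewerID}.
AuthorID → Score breaks BCNF: {AuthorID}⁺ = {AuthorID, Editor, Score}, so {AuthorID} is not a superkey.
AuthorID → Score determines the non-prime attribute {Score} from a non-superkey — 3NF is violated.
Since {AuthorID} ⊂ {AuthorID, ReviewerID} and {AuthorID}⁺ ⊇ {Editor, Score} with {Editor, Score} non-prime, there is a partial dependency; 2NF fails.

1NF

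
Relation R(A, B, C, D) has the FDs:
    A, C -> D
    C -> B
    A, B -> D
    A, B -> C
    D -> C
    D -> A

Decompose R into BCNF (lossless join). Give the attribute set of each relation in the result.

Candidate keys of the original relation: {A, B}, {A, C}, {D}.
{A, B, C, D}: {C} determines {B, C} here but is not a superkey — split on C -> B, giving {B, C} and {A, C, D}.
{B, C} is in BCNF.
{A, C, D} is in BCNF.

{A, C, D}; {B, C}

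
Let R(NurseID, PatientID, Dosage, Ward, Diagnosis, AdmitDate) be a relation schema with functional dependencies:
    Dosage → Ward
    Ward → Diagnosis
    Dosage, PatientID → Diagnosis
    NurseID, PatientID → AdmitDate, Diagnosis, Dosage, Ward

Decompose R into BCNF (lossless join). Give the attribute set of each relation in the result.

{AdmitDate, Dosage, NurseID, PatientID}; {Diagnosis, Ward}; {Dosage, Ward}

Candidate key of the original relation: {NurseID, PatientID}.
In {AdmitDate, Diagnosis, Dosage, NurseID, PatientID, Ward}, {Dosage} is not a superkey ({Dosage}⁺ restricted to this set is {Diagnosis, Dosage, Ward}), so split on Dosage → Diagnosis, Ward into {Diagnosis, Dosage, Ward} and {AdmitDate, Dosage, NurseID, PatientID}.
In {Diagnosis, Dosage, Ward}, {Ward} is not a superkey ({Ward}⁺ restricted to this set is {Diagnosis, Ward}), so split on Ward → Diagnosis into {Diagnosis, Ward} and {Dosage, Ward}.
{Diagnosis, Ward}: every determinant is a superkey — BCNF.
{Dosage, Ward}: every determinant is a superkey — BCNF.
{AdmitDate, Dosage, NurseID, PatientID}: every determinant is a superkey — BCNF.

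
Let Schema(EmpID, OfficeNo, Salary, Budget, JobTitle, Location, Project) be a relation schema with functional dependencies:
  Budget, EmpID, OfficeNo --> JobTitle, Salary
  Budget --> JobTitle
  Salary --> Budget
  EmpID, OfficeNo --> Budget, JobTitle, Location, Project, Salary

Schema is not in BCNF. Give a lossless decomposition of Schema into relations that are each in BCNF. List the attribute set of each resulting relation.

{Budget, JobTitle}; {Budget, Salary}; {EmpID, Location, OfficeNo, Project, Salary}

Candidate key of the original relation: {EmpID, OfficeNo}.
Within {Budget, EmpID, JobTitle, Location, OfficeNo, Project, Salary}: {Budget}⁺ ∩ {Budget, EmpID, JobTitle, Location, OfficeNo, Project, Salary} = {Budget, JobTitle}, not the whole set, so Budget --> JobTitle violates BCNF; decompose into {Budget, JobTitle} and {Budget, EmpID, Location, OfficeNo, Project, Salary}.
{Budget, JobTitle} is in BCNF.
Within {Budget, EmpID, Location, OfficeNo, Project, Salary}: {Salary}⁺ ∩ {Budget, EmpID, Location, OfficeNo, Project, Salary} = {Budget, Salary}, not the whole set, so Salary --> Budget violates BCNF; decompose into {Budget, Salary} and {EmpID, Location, OfficeNo, Project, Salary}.
{Budget, Salary} is in BCNF.
{EmpID, Location, OfficeNo, Project, Salary} is in BCNF.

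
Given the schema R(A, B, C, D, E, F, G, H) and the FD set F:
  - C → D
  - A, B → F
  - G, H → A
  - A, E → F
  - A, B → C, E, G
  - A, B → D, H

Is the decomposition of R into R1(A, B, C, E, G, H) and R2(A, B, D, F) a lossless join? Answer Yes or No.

Yes

R1 ∩ R2 = {A, B}; its closure under F is {A, B, C, D, E, F, G, H}.
This includes all of R1, so the common attributes are a superkey of R1 — the join is lossless.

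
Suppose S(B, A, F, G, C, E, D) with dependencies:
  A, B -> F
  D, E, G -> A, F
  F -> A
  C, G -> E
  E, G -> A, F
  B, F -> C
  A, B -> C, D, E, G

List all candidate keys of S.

No FD produces {B}, so it must be in every candidate key.
{A, B}⁺ = {A, B, C, D, E, F, G} — all of the relation — so {A, B} is a candidate key.
{B, F}⁺ = {A, B, C, D, E, F, G} — all of the relation — so {B, F} is a candidate key.
{B, C, G}⁺ = {A, B, C, D, E, F, G} — all of the relation — so {B, C, G} is a candidate key.
{B, E, G}⁺ = {A, B, C, D, E, F, G} — all of the relation — so {B, E, G} is a candidate key.
These are minimal and exhaustive — every other superkey contains one of them.

{A, B}, {B, C, G}, {B, E, G}, {B, F}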